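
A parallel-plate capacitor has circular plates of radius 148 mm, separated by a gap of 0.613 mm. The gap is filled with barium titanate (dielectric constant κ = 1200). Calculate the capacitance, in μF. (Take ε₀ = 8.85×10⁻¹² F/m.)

C ≈ 1.19 μF

A = π(148 mm)² = 6.88×10⁻² m².
C = κε₀A/d = 1200 × 8.85×10⁻¹² × 6.88×10⁻² / 6.13×10⁻⁴ = 1.19×10⁻⁶ F.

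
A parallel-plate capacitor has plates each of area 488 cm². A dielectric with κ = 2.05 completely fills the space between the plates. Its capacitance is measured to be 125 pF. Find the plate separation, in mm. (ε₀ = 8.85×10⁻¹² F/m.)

A = 488 cm² = 4.88×10⁻² m².
d = κε₀A/C = 2.05 × 8.85×10⁻¹² × 4.88×10⁻² / 1.25×10⁻¹⁰ = 7.08×10⁻³ m.

d ≈ 7.08 mm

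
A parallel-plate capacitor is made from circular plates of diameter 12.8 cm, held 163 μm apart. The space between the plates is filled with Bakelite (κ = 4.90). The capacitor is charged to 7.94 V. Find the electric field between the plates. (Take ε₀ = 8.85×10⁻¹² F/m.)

E ≈ 48.7 kV/m

E = V/d = 7.94 / 1.63×10⁻⁴ = 4.87×10⁴ V/m.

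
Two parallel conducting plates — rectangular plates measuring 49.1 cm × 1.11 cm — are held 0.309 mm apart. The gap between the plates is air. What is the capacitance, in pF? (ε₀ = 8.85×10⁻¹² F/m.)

C ≈ 156 pF

A = 49.1 × 1.11 cm² = 5.45×10⁻³ m².
C = ε₀A/d = 8.85×10⁻¹² × 5.45×10⁻³ / 3.09×10⁻⁴ = 1.56×10⁻¹⁰ F.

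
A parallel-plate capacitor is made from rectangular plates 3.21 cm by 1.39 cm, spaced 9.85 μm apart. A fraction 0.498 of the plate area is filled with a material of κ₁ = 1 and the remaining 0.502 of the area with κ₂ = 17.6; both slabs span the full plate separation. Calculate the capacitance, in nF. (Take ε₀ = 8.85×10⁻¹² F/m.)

A = 3.21 × 1.39 cm² = 4.46×10⁻⁴ m².
Side-by-side slabs ⇒ two capacitors in parallel, each spanning the full gap.
C₁ = κ₁ε₀A₁/d = 1.00 × 8.85×10⁻¹² × 2.22×10⁻⁴ / 9.85×10⁻⁶ = 2.00×10⁻¹⁰ F.
C₂ = κ₂ε₀A₂/d = 17.6 × 8.85×10⁻¹² × 2.24×10⁻⁴ / 9.85×10⁻⁶ = 3.54×10⁻⁹ F.
C = C₁ + C₂ = 3.74×10⁻⁹ F.

C ≈ 3.74 nF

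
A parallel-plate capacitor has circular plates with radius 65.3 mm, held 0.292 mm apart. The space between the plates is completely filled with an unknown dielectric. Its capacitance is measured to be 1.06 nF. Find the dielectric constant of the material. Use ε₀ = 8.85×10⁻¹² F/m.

κ ≈ 2.61

A = π(65.3 mm)² = 1.34×10⁻² m².
κ = Cd/(ε₀A) = 1.06×10⁻⁹ × 2.92×10⁻⁴ / (8.85×10⁻¹² × 1.34×10⁻²) = 2.61.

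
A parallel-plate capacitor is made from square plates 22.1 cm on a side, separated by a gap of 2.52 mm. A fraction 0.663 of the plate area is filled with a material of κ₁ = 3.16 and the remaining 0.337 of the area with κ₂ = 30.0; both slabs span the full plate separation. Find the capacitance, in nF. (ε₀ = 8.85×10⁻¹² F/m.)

A = (22.1 cm)² = 4.88×10⁻² m².
Side-by-side slabs ⇒ two capacitors in parallel, each spanning the full gap.
C₁ = κ₁ε₀A₁/d = 3.16 × 8.85×10⁻¹² × 3.24×10⁻² / 2.52×10⁻³ = 3.59×10⁻¹⁰ F.
C₂ = κ₂ε₀A₂/d = 30.0 × 8.85×10⁻¹² × 1.65×10⁻² / 2.52×10⁻³ = 1.73×10⁻⁹ F.
C = C₁ + C₂ = 2.09×10⁻⁹ F.

2.09 nF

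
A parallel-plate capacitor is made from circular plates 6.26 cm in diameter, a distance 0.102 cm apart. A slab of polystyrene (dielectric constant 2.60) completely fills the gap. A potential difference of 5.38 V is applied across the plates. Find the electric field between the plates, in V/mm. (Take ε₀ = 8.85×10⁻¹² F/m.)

5.27 V/mm

E = V/d = 5.38 / 1.02×10⁻³ = 5.27×10³ V/m.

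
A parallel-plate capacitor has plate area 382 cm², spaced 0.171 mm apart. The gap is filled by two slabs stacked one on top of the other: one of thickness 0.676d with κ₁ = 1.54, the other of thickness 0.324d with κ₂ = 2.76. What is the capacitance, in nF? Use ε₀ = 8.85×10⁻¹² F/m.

A = 382 cm² = 3.82×10⁻² m².
Stacked slabs ⇒ two capacitors in series, each with the full plate area.
C₁ = κ₁ε₀A/d₁ = 1.54 × 8.85×10⁻¹² × 3.82×10⁻² / 1.16×10⁻⁴ = 4.50×10⁻⁹ F.
C₂ = κ₂ε₀A/d₂ = 2.76 × 8.85×10⁻¹² × 3.82×10⁻² / 5.54×10⁻⁵ = 1.68×10⁻⁸ F.
C = (1/C₁ + 1/C₂)⁻¹ = 3.55×10⁻⁹ F.

C ≈ 3.55 nF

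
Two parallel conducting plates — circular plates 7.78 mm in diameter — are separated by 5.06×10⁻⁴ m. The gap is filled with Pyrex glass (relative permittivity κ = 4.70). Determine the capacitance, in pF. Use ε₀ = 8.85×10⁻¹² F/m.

A = π(7.78/2 mm)² = 4.75×10⁻⁵ m².
C = κε₀A/d = 4.70 × 8.85×10⁻¹² × 4.75×10⁻⁵ / 5.06×10⁻⁴ = 3.91×10⁻¹² F.

3.91 pF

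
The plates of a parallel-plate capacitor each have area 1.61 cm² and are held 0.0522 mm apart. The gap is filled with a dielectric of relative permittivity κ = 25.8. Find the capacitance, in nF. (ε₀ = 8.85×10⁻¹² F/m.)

A = 1.61 cm² = 1.61×10⁻⁴ m².
C = κε₀A/d = 25.8 × 8.85×10⁻¹² × 1.61×10⁻⁴ / 5.22×10⁻⁵ = 7.04×10⁻¹⁰ F.

C ≈ 0.704 nF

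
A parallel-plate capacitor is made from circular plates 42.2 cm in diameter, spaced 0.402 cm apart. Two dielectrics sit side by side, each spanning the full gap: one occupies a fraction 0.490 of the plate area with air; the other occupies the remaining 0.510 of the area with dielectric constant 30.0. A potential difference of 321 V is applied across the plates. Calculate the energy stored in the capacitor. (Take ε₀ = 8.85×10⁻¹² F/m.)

A = π(42.2/2 cm)² = 0.140 m².
Side-by-side slabs ⇒ two capacitors in parallel, each spanning the full gap.
C₁ = κ₁ε₀A₁/d = 1.00 × 8.85×10⁻¹² × 6.85×10⁻² / 4.02×10⁻³ = 1.51×10⁻¹⁰ F.
C₂ = κ₂ε₀A₂/d = 30.0 × 8.85×10⁻¹² × 7.13×10⁻² / 4.02×10⁻³ = 4.71×10⁻⁹ F.
C = C₁ + C₂ = 4.86×10⁻⁹ F.
U = ½CV² = ½ × 4.86×10⁻⁹ × (321)² = 2.50×10⁻⁴ J.

250 μJ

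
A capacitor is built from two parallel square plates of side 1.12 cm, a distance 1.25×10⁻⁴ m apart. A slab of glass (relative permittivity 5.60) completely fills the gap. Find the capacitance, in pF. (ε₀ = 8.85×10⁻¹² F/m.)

C ≈ 49.7 pF

A = (1.12 cm)² = 1.25×10⁻⁴ m².
C = κε₀A/d = 5.60 × 8.85×10⁻¹² × 1.25×10⁻⁴ / 1.25×10⁻⁴ = 4.97×10⁻¹¹ F.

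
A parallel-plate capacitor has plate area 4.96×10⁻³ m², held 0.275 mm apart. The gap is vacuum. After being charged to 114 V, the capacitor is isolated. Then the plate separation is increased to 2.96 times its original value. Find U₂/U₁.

Isolated ⇒ Q is held fixed.
C₂ = 0.338 C₁ and U = Q²/(2C), so U₂/U₁ = C₁/C₂ = 2.96.

U₂/U₁ ≈ 2.96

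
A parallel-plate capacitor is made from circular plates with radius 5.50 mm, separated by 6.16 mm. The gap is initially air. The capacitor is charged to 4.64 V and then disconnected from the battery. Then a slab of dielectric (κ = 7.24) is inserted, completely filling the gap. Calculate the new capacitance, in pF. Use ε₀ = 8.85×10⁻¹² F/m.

0.988 pF

A = π(5.50 mm)² = 9.50×10⁻⁵ m².
Initially C₁ = ε₀A/d = 8.85×10⁻¹² × 9.50×10⁻⁵ / 6.16×10⁻³ = 1.37×10⁻¹³ F.
C = κε₀A/d scales with κ, so C₂/C₁ = κ = 7.24.
C₂ = 7.24 × 1.37×10⁻¹³ = 9.88×10⁻¹³ F.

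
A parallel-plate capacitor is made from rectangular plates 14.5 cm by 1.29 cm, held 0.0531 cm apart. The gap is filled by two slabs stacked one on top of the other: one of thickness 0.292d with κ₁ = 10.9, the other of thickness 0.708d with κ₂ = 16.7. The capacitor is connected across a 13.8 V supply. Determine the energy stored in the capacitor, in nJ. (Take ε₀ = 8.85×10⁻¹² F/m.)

A = 14.5 × 1.29 cm² = 1.87×10⁻³ m².
Stacked slabs ⇒ two capacitors in series, each with the full plate area.
C₁ = κ₁ε₀A/d₁ = 10.9 × 8.85×10⁻¹² × 1.87×10⁻³ / 1.55×10⁻⁴ = 1.16×10⁻⁹ F.
C₂ = κ₂ε₀A/d₂ = 16.7 × 8.85×10⁻¹² × 1.87×10⁻³ / 3.76×10⁻⁴ = 7.35×10⁻¹⁰ F.
C = (1/C₁ + 1/C₂)⁻¹ = 4.51×10⁻¹⁰ F.
U = ½CV² = ½ × 4.51×10⁻¹⁰ × (13.8)² = 4.29×10⁻⁸ J.

42.9 nJ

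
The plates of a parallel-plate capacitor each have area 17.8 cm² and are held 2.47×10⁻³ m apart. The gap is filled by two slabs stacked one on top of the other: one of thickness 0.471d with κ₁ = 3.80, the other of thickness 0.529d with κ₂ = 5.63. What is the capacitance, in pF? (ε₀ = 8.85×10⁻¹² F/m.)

A = 17.8 cm² = 1.78×10⁻³ m².
Stacked slabs ⇒ two capacitors in series, each with the full plate area.
C₁ = κ₁ε₀A/d₁ = 3.80 × 8.85×10⁻¹² × 1.78×10⁻³ / 1.16×10⁻³ = 5.15×10⁻¹¹ F.
C₂ = κ₂ε₀A/d₂ = 5.63 × 8.85×10⁻¹² × 1.78×10⁻³ / 1.31×10⁻³ = 6.79×10⁻¹¹ F.
C = (1/C₁ + 1/C₂)⁻¹ = 2.93×10⁻¹¹ F.

C ≈ 29.3 pF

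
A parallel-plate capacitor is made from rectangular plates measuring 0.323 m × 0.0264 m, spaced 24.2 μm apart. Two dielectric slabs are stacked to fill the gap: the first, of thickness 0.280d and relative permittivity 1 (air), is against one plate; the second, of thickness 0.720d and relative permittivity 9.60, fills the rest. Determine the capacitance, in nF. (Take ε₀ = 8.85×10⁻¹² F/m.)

A = 0.323 × 0.0264 m² = 8.53×10⁻³ m².
Stacked slabs ⇒ two capacitors in series, each with the full plate area.
C₁ = κ₁ε₀A/d₁ = 1.00 × 8.85×10⁻¹² × 8.53×10⁻³ / 6.78×10⁻⁶ = 1.11×10⁻⁸ F.
C₂ = κ₂ε₀A/d₂ = 9.60 × 8.85×10⁻¹² × 8.53×10⁻³ / 1.74×10⁻⁵ = 4.16×10⁻⁸ F.
C = (1/C₁ + 1/C₂)⁻¹ = 8.78×10⁻⁹ F.

8.78 nF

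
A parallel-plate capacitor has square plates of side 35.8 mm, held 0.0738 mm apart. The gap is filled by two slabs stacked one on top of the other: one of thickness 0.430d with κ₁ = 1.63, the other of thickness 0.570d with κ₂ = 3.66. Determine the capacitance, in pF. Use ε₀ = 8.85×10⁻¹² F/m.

C ≈ 366 pF

A = (35.8 mm)² = 1.28×10⁻³ m².
Stacked slabs ⇒ two capacitors in series, each with the full plate area.
C₁ = κ₁ε₀A/d₁ = 1.63 × 8.85×10⁻¹² × 1.28×10⁻³ / 3.17×10⁻⁵ = 5.83×10⁻¹⁰ F.
C₂ = κ₂ε₀A/d₂ = 3.66 × 8.85×10⁻¹² × 1.28×10⁻³ / 4.21×10⁻⁵ = 9.87×10⁻¹⁰ F.
C = (1/C₁ + 1/C₂)⁻¹ = 3.66×10⁻¹⁰ F.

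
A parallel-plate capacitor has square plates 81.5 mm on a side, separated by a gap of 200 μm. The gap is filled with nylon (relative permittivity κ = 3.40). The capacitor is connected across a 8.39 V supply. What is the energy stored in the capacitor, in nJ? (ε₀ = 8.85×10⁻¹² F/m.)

A = (81.5 mm)² = 6.64×10⁻³ m².
C = κε₀A/d = 3.40 × 8.85×10⁻¹² × 6.64×10⁻³ / 2.00×10⁻⁴ = 9.99×10⁻¹⁰ F.
U = ½CV² = ½ × 9.99×10⁻¹⁰ × (8.39)² = 3.52×10⁻⁸ J.

U ≈ 35.2 nJ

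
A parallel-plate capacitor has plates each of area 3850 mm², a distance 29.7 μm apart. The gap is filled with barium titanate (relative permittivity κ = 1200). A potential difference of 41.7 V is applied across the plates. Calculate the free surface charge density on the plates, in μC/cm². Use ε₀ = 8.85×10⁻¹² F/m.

A = 3850 mm² = 3.85×10⁻³ m².
C = κε₀A/d = 1200 × 8.85×10⁻¹² × 3.85×10⁻³ / 2.97×10⁻⁵ = 1.38×10⁻⁶ F.
σ = Q/A = CV/A = 1.38×10⁻⁶ × 41.7 / 3.85×10⁻³ = 1.49×10⁻² C/m².

σ ≈ 1.49 μC/cm²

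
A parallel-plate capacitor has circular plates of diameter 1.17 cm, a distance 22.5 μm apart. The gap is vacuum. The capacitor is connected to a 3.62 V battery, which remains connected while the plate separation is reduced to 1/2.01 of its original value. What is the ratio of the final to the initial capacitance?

C₂/C₁ ≈ 2.01

C = ε₀A/d scales as 1/d, so C₂/C₁ = d₁/d₂ = 2.01.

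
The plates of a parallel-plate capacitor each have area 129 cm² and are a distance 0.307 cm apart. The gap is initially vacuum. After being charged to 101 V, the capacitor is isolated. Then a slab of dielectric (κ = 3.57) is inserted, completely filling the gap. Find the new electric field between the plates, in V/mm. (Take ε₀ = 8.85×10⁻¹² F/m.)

E ≈ 9.22 V/mm

A = 129 cm² = 1.29×10⁻² m².
Initially C₁ = ε₀A/d = 8.85×10⁻¹² × 1.29×10⁻² / 3.07×10⁻³ = 3.72×10⁻¹¹ F.
E₁ = 3.29×10⁴ V/m.
Isolated ⇒ Q is held fixed. V₂ = Q/C₂ = V₁/3.57; E = V/d, so E₂/E₁ = (V₂/V₁)(d₁/d₂) = 0.280.
E₂ = 0.280 × 3.29×10⁴ = 9.22×10³ V/m.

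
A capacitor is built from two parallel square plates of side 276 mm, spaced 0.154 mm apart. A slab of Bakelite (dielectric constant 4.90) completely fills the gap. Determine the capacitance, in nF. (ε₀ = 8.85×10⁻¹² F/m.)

C ≈ 21.5 nF

A = (276 mm)² = 7.62×10⁻² m².
C = κε₀A/d = 4.90 × 8.85×10⁻¹² × 7.62×10⁻² / 1.54×10⁻⁴ = 2.15×10⁻⁸ F.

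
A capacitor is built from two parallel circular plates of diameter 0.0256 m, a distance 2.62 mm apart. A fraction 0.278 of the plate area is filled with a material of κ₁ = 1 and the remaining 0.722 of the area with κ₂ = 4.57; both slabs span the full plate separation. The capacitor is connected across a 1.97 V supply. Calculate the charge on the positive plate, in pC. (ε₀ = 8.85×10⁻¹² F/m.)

12.3 pC

A = π(0.0256/2 m)² = 5.15×10⁻⁴ m².
Side-by-side slabs ⇒ two capacitors in parallel, each spanning the full gap.
C₁ = κ₁ε₀A₁/d = 1.00 × 8.85×10⁻¹² × 1.43×10⁻⁴ / 2.62×10⁻³ = 4.83×10⁻¹³ F.
C₂ = κ₂ε₀A₂/d = 4.57 × 8.85×10⁻¹² × 3.72×10⁻⁴ / 2.62×10⁻³ = 5.74×10⁻¹² F.
C = C₁ + C₂ = 6.22×10⁻¹² F.
Q = CV = 6.22×10⁻¹² × 1.97 = 1.23×10⁻¹¹ C.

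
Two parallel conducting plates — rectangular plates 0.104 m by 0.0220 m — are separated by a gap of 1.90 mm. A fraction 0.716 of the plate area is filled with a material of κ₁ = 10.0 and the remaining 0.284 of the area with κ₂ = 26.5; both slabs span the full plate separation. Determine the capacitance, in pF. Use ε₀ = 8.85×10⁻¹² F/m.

A = 0.104 × 0.0220 m² = 2.29×10⁻³ m².
Side-by-side slabs ⇒ two capacitors in parallel, each spanning the full gap.
C₁ = κ₁ε₀A₁/d = 10.0 × 8.85×10⁻¹² × 1.64×10⁻³ / 1.90×10⁻³ = 7.63×10⁻¹¹ F.
C₂ = κ₂ε₀A₂/d = 26.5 × 8.85×10⁻¹² × 6.50×10⁻⁴ / 1.90×10⁻³ = 8.02×10⁻¹¹ F.
C = C₁ + C₂ = 1.57×10⁻¹⁰ F.

157 pF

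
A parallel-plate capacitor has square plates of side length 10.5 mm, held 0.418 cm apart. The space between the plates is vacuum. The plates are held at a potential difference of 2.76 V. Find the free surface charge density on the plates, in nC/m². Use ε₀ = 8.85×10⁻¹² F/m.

A = (10.5 mm)² = 1.10×10⁻⁴ m².
C = ε₀A/d = 8.85×10⁻¹² × 1.10×10⁻⁴ / 4.18×10⁻³ = 2.33×10⁻¹³ F.
σ = Q/A = CV/A = 2.33×10⁻¹³ × 2.76 / 1.10×10⁻⁴ = 5.84×10⁻⁹ C/m².

σ ≈ 5.84 nC/m²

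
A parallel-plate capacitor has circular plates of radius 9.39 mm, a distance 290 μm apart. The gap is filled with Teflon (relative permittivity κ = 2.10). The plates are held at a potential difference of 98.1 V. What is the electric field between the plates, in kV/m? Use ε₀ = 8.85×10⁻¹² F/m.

E ≈ 338 kV/m

E = V/d = 98.1 / 2.90×10⁻⁴ = 3.38×10⁵ V/m.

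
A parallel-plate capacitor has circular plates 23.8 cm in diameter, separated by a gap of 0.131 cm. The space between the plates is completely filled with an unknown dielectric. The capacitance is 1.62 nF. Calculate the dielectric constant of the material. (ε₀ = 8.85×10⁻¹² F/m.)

A = π(23.8/2 cm)² = 4.45×10⁻² m².
κ = Cd/(ε₀A) = 1.62×10⁻⁹ × 1.31×10⁻³ / (8.85×10⁻¹² × 4.45×10⁻²) = 5.39.

5.39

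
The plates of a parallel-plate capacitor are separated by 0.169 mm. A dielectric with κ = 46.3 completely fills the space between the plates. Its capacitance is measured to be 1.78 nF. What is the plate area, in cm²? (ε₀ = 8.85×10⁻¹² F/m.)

A = Cd/(κε₀) = 1.78×10⁻⁹ × 1.69×10⁻⁴ / (46.3 × 8.85×10⁻¹²) = 7.34×10⁻⁴ m².

A ≈ 7.34 cm²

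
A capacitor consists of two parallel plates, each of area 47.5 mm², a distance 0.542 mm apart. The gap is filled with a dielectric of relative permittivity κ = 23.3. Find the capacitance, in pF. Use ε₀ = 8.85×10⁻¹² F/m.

A = 47.5 mm² = 4.75×10⁻⁵ m².
C = κε₀A/d = 23.3 × 8.85×10⁻¹² × 4.75×10⁻⁵ / 5.42×10⁻⁴ = 1.81×10⁻¹¹ F.

18.1 pF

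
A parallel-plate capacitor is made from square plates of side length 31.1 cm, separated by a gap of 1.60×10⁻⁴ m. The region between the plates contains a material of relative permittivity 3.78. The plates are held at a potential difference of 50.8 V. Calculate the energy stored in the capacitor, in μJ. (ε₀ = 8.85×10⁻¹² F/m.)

U ≈ 26.1 μJ

A = (31.1 cm)² = 9.67×10⁻² m².
C = κε₀A/d = 3.78 × 8.85×10⁻¹² × 9.67×10⁻² / 1.60×10⁻⁴ = 2.02×10⁻⁸ F.
U = ½CV² = ½ × 2.02×10⁻⁸ × (50.8)² = 2.61×10⁻⁵ J.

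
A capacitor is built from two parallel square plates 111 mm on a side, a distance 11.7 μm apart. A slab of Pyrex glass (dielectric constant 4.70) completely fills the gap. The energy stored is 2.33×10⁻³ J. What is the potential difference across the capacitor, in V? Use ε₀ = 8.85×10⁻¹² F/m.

V ≈ 326 V

A = (111 mm)² = 1.23×10⁻² m².
C = κε₀A/d = 4.70 × 8.85×10⁻¹² × 1.23×10⁻² / 1.17×10⁻⁵ = 4.38×10⁻⁸ F.
V = √(2U/C) = √(2 × 2.33×10⁻³ / 4.38×10⁻⁸) = 3.26×10² V.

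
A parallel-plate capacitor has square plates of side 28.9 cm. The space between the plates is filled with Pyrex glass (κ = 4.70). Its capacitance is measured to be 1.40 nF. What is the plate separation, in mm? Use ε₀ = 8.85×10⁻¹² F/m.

A = (28.9 cm)² = 8.35×10⁻² m².
d = κε₀A/C = 4.70 × 8.85×10⁻¹² × 8.35×10⁻² / 1.40×10⁻⁹ = 2.48×10⁻³ m.

d ≈ 2.48 mm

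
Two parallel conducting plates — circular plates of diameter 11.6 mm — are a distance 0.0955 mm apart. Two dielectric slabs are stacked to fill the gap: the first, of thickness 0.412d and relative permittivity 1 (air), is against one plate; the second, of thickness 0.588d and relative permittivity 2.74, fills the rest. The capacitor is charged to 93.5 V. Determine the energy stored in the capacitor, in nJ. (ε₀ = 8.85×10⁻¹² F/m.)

U ≈ 68.3 nJ

A = π(11.6/2 mm)² = 1.06×10⁻⁴ m².
Stacked slabs ⇒ two capacitors in series, each with the full plate area.
C₁ = κ₁ε₀A/d₁ = 1.00 × 8.85×10⁻¹² × 1.06×10⁻⁴ / 3.93×10⁻⁵ = 2.38×10⁻¹¹ F.
C₂ = κ₂ε₀A/d₂ = 2.74 × 8.85×10⁻¹² × 1.06×10⁻⁴ / 5.62×10⁻⁵ = 4.56×10⁻¹¹ F.
C = (1/C₁ + 1/C₂)⁻¹ = 1.56×10⁻¹¹ F.
U = ½CV² = ½ × 1.56×10⁻¹¹ × (93.5)² = 6.83×10⁻⁸ J.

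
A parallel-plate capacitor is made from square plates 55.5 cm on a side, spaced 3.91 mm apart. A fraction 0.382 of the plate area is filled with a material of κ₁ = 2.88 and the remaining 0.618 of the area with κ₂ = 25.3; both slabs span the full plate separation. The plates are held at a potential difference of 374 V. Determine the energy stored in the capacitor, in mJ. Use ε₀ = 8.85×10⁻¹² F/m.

A = (55.5 cm)² = 0.308 m².
Side-by-side slabs ⇒ two capacitors in parallel, each spanning the full gap.
C₁ = κ₁ε₀A₁/d = 2.88 × 8.85×10⁻¹² × 0.118 / 3.91×10⁻³ = 7.67×10⁻¹⁰ F.
C₂ = κ₂ε₀A₂/d = 25.3 × 8.85×10⁻¹² × 0.190 / 3.91×10⁻³ = 1.09×10⁻⁸ F.
C = C₁ + C₂ = 1.17×10⁻⁸ F.
U = ½CV² = ½ × 1.17×10⁻⁸ × (374)² = 8.16×10⁻⁴ J.

U ≈ 0.816 mJ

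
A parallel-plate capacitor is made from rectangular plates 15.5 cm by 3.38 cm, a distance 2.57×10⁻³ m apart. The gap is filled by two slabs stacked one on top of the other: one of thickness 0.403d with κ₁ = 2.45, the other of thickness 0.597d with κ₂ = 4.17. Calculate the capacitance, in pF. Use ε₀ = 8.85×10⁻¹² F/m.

C ≈ 58.6 pF

A = 15.5 × 3.38 cm² = 5.24×10⁻³ m².
Stacked slabs ⇒ two capacitors in series, each with the full plate area.
C₁ = κ₁ε₀A/d₁ = 2.45 × 8.85×10⁻¹² × 5.24×10⁻³ / 1.04×10⁻³ = 1.10×10⁻¹⁰ F.
C₂ = κ₂ε₀A/d₂ = 4.17 × 8.85×10⁻¹² × 5.24×10⁻³ / 1.53×10⁻³ = 1.26×10⁻¹⁰ F.
C = (1/C₁ + 1/C₂)⁻¹ = 5.86×10⁻¹¹ F.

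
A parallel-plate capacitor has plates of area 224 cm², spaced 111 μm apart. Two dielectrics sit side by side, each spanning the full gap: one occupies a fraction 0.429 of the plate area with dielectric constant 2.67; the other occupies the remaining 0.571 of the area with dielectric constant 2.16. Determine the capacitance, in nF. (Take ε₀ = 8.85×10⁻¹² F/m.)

A = 224 cm² = 2.24×10⁻² m².
Side-by-side slabs ⇒ two capacitors in parallel, each spanning the full gap.
C₁ = κ₁ε₀A₁/d = 2.67 × 8.85×10⁻¹² × 9.61×10⁻³ / 1.11×10⁻⁴ = 2.05×10⁻⁹ F.
C₂ = κ₂ε₀A₂/d = 2.16 × 8.85×10⁻¹² × 1.28×10⁻² / 1.11×10⁻⁴ = 2.20×10⁻⁹ F.
C = C₁ + C₂ = 4.25×10⁻⁹ F.

4.25 nF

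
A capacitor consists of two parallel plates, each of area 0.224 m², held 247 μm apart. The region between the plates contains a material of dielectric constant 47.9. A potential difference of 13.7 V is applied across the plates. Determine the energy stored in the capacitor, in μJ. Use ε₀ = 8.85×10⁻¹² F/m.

U ≈ 36.1 μJ

C = κε₀A/d = 47.9 × 8.85×10⁻¹² × 0.224 / 2.47×10⁻⁴ = 3.84×10⁻⁷ F.
U = ½CV² = ½ × 3.84×10⁻⁷ × (13.7)² = 3.61×10⁻⁵ J.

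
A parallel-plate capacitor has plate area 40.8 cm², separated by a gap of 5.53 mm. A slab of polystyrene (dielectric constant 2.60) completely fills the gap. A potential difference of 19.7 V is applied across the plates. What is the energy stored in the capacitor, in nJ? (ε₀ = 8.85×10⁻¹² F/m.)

3.29 nJ

A = 40.8 cm² = 4.08×10⁻³ m².
C = κε₀A/d = 2.60 × 8.85×10⁻¹² × 4.08×10⁻³ / 5.53×10⁻³ = 1.70×10⁻¹¹ F.
U = ½CV² = ½ × 1.70×10⁻¹¹ × (19.7)² = 3.29×10⁻⁹ J.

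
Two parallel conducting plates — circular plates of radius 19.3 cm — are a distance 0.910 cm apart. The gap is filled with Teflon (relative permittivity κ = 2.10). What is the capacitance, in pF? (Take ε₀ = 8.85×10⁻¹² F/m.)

A = π(19.3 cm)² = 0.117 m².
C = κε₀A/d = 2.10 × 8.85×10⁻¹² × 0.117 / 9.10×10⁻³ = 2.39×10⁻¹⁰ F.

239 pF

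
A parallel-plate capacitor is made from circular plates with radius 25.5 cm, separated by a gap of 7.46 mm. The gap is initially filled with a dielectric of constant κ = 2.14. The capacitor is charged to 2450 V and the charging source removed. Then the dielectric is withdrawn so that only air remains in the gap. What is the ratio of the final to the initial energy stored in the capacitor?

Isolated ⇒ Q is held fixed.
C₂ = 0.467 C₁ and U = Q²/(2C), so U₂/U₁ = C₁/C₂ = 2.14.

U₂/U₁ ≈ 2.14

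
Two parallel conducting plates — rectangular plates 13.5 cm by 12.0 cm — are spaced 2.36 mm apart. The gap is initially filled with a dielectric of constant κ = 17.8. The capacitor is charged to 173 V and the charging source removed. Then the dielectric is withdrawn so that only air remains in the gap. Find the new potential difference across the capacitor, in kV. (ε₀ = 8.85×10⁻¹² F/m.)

V ≈ 3.08 kV

A = 13.5 × 12.0 cm² = 1.62×10⁻² m².
Initially C₁ = κε₀A/d = 17.8 × 8.85×10⁻¹² × 1.62×10⁻² / 2.36×10⁻³ = 1.08×10⁻⁹ F.
V₁ = 1.73×10² V.
Isolated ⇒ Q is held fixed. C₂ = 0.0562 C₁ and V = Q/C, so V₂/V₁ = C₁/C₂ = 17.8.
V₂ = 17.8 × 1.73×10² = 3.08×10³ V.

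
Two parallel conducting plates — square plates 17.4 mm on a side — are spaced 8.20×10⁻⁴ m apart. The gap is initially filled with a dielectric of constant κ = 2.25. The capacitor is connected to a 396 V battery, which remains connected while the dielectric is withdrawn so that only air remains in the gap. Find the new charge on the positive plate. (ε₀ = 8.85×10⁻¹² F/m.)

A = (17.4 mm)² = 3.03×10⁻⁴ m².
Initially C₁ = κε₀A/d = 2.25 × 8.85×10⁻¹² × 3.03×10⁻⁴ / 8.20×10⁻⁴ = 7.35×10⁻¹² F.
Q₁ = 2.91×10⁻⁹ C.
Battery connected ⇒ V is held fixed. C₂ = 0.444 C₁ and Q = CV, so Q₂/Q₁ = C₂/C₁ = 0.444.
Q₂ = 0.444 × 2.91×10⁻⁹ = 1.29×10⁻⁹ C.

1.29 nC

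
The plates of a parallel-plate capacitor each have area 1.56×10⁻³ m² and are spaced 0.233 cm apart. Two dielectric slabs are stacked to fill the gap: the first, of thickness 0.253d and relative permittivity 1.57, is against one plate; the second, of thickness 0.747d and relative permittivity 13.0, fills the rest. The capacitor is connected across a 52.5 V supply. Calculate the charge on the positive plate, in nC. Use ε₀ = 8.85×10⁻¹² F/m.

Stacked slabs ⇒ two capacitors in series, each with the full plate area.
C₁ = κ₁ε₀A/d₁ = 1.57 × 8.85×10⁻¹² × 1.56×10⁻³ / 5.89×10⁻⁴ = 3.68×10⁻¹¹ F.
C₂ = κ₂ε₀A/d₂ = 13.0 × 8.85×10⁻¹² × 1.56×10⁻³ / 1.74×10⁻³ = 1.03×10⁻¹⁰ F.
C = (1/C₁ + 1/C₂)⁻¹ = 2.71×10⁻¹¹ F.
Q = CV = 2.71×10⁻¹¹ × 52.5 = 1.42×10⁻⁹ C.

1.42 nC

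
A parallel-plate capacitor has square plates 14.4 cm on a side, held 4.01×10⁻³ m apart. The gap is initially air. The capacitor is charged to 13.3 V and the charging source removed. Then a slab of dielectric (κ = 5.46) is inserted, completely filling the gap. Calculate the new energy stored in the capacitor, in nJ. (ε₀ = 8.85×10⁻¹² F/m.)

U ≈ 0.741 nJ

A = (14.4 cm)² = 2.07×10⁻² m².
Initially C₁ = ε₀A/d = 8.85×10⁻¹² × 2.07×10⁻² / 4.01×10⁻³ = 4.58×10⁻¹¹ F.
U₁ = 4.05×10⁻⁹ J.
Isolated ⇒ Q is held fixed. C₂ = 5.46 C₁ and U = Q²/(2C), so U₂/U₁ = C₁/C₂ = 0.183.
U₂ = 0.183 × 4.05×10⁻⁹ = 7.41×10⁻¹⁰ J.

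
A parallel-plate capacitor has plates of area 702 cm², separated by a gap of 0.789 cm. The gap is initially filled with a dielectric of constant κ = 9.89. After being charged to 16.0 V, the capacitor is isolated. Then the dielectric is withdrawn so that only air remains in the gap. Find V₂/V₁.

Isolated ⇒ Q is held fixed.
C₂ = 0.101 C₁ and V = Q/C, so V₂/V₁ = C₁/C₂ = 9.89.

V₂/V₁ ≈ 9.89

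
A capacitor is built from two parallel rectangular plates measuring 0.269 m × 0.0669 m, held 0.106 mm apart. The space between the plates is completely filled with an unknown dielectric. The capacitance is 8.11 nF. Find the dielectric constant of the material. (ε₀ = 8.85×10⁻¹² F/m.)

5.40

A = 0.269 × 0.0669 m² = 1.80×10⁻² m².
κ = Cd/(ε₀A) = 8.11×10⁻⁹ × 1.06×10⁻⁴ / (8.85×10⁻¹² × 1.80×10⁻²) = 5.40.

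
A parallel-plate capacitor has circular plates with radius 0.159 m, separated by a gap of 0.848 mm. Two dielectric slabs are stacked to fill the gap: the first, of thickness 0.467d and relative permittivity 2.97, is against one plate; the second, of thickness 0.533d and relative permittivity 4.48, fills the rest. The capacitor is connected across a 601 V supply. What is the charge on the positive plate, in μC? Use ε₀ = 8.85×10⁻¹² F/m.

A = π(0.159 m)² = 7.94×10⁻² m².
Stacked slabs ⇒ two capacitors in series, each with the full plate area.
C₁ = κ₁ε₀A/d₁ = 2.97 × 8.85×10⁻¹² × 7.94×10⁻² / 3.96×10⁻⁴ = 5.27×10⁻⁹ F.
C₂ = κ₂ε₀A/d₂ = 4.48 × 8.85×10⁻¹² × 7.94×10⁻² / 4.52×10⁻⁴ = 6.97×10⁻⁹ F.
C = (1/C₁ + 1/C₂)⁻¹ = 3.00×10⁻⁹ F.
Q = CV = 3.00×10⁻⁹ × 601 = 1.80×10⁻⁶ C.

1.80 μC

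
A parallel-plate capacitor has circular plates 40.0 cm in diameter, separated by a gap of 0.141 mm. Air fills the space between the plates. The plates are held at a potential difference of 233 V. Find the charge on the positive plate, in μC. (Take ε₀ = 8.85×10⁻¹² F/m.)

Q ≈ 1.84 μC

A = π(40.0/2 cm)² = 0.126 m².
C = ε₀A/d = 8.85×10⁻¹² × 0.126 / 1.41×10⁻⁴ = 7.89×10⁻⁹ F.
Q = CV = 7.89×10⁻⁹ × 233 = 1.84×10⁻⁶ C.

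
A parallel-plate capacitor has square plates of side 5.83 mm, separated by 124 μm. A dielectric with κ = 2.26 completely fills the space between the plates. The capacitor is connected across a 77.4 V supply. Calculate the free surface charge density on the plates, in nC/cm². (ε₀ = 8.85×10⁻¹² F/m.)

σ ≈ 1.25 nC/cm²

A = (5.83 mm)² = 3.40×10⁻⁵ m².
C = κε₀A/d = 2.26 × 8.85×10⁻¹² × 3.40×10⁻⁵ / 1.24×10⁻⁴ = 5.48×10⁻¹² F.
σ = Q/A = CV/A = 5.48×10⁻¹² × 77.4 / 3.40×10⁻⁵ = 1.25×10⁻⁵ C/m².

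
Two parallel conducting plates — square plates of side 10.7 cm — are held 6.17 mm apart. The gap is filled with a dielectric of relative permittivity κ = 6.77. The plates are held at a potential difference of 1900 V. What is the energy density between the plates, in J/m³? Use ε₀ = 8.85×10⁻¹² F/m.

u ≈ 2.84 J/m³

E = V/d = 1900 / 6.17×10⁻³ = 3.08×10⁵ V/m.
u = ½κε₀E² = ½ × 6.77 × 8.85×10⁻¹² × (3.08×10⁵)² = 2.84 J/m³.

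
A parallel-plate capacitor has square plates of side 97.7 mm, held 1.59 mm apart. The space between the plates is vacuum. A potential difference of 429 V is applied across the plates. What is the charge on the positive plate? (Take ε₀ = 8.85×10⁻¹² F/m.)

A = (97.7 mm)² = 9.55×10⁻³ m².
C = ε₀A/d = 8.85×10⁻¹² × 9.55×10⁻³ / 1.59×10⁻³ = 5.31×10⁻¹¹ F.
Q = CV = 5.31×10⁻¹¹ × 429 = 2.28×10⁻⁸ C.

Q ≈ 22.8 nC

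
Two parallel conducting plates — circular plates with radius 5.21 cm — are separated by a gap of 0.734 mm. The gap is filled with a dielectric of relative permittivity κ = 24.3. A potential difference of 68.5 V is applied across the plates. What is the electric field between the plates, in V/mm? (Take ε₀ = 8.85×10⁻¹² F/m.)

E = V/d = 68.5 / 7.34×10⁻⁴ = 9.33×10⁴ V/m.

E ≈ 93.3 V/mm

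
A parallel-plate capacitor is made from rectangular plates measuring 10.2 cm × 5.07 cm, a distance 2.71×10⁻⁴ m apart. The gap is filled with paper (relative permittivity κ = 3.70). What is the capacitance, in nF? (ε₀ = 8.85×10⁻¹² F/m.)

0.625 nF

A = 10.2 × 5.07 cm² = 5.17×10⁻³ m².
C = κε₀A/d = 3.70 × 8.85×10⁻¹² × 5.17×10⁻³ / 2.71×10⁻⁴ = 6.25×10⁻¹⁰ F.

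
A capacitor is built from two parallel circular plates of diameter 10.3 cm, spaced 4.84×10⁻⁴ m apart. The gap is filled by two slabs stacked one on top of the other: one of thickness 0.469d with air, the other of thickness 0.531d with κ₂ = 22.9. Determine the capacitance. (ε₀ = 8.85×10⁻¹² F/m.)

C ≈ 310 pF

A = π(10.3/2 cm)² = 8.33×10⁻³ m².
Stacked slabs ⇒ two capacitors in series, each with the full plate area.
C₁ = κ₁ε₀A/d₁ = 1.00 × 8.85×10⁻¹² × 8.33×10⁻³ / 2.27×10⁻⁴ = 3.25×10⁻¹⁰ F.
C₂ = κ₂ε₀A/d₂ = 22.9 × 8.85×10⁻¹² × 8.33×10⁻³ / 2.57×10⁻⁴ = 6.57×10⁻⁹ F.
C = (1/C₁ + 1/C₂)⁻¹ = 3.10×10⁻¹⁰ F.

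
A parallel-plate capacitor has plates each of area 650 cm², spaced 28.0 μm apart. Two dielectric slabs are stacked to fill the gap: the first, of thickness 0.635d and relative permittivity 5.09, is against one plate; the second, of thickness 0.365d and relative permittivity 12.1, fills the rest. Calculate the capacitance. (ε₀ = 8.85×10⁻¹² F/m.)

A = 650 cm² = 6.50×10⁻² m².
Stacked slabs ⇒ two capacitors in series, each with the full plate area.
C₁ = κ₁ε₀A/d₁ = 5.09 × 8.85×10⁻¹² × 6.50×10⁻² / 1.78×10⁻⁵ = 1.65×10⁻⁷ F.
C₂ = κ₂ε₀A/d₂ = 12.1 × 8.85×10⁻¹² × 6.50×10⁻² / 1.02×10⁻⁵ = 6.81×10⁻⁷ F.
C = (1/C₁ + 1/C₂)⁻¹ = 1.33×10⁻⁷ F.

133 nF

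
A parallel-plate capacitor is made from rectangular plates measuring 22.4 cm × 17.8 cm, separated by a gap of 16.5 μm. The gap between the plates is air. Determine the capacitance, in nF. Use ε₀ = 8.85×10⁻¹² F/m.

C ≈ 21.4 nF

A = 22.4 × 17.8 cm² = 3.99×10⁻² m².
C = ε₀A/d = 8.85×10⁻¹² × 3.99×10⁻² / 1.65×10⁻⁵ = 2.14×10⁻⁸ F.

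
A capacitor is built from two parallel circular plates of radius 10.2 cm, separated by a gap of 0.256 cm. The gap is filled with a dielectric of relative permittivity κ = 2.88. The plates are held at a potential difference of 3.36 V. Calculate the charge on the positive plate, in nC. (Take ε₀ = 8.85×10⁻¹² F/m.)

1.09 nC

A = π(10.2 cm)² = 3.27×10⁻² m².
C = κε₀A/d = 2.88 × 8.85×10⁻¹² × 3.27×10⁻² / 2.56×10⁻³ = 3.25×10⁻¹⁰ F.
Q = CV = 3.25×10⁻¹⁰ × 3.36 = 1.09×10⁻⁹ C.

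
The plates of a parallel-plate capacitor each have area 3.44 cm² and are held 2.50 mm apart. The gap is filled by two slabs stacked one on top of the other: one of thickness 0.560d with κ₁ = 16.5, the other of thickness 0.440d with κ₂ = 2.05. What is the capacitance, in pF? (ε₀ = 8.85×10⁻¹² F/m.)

4.90 pF

A = 3.44 cm² = 3.44×10⁻⁴ m².
Stacked slabs ⇒ two capacitors in series, each with the full plate area.
C₁ = κ₁ε₀A/d₁ = 16.5 × 8.85×10⁻¹² × 3.44×10⁻⁴ / 1.40×10⁻³ = 3.59×10⁻¹¹ F.
C₂ = κ₂ε₀A/d₂ = 2.05 × 8.85×10⁻¹² × 3.44×10⁻⁴ / 1.10×10⁻³ = 5.67×10⁻¹² F.
C = (1/C₁ + 1/C₂)⁻¹ = 4.90×10⁻¹² F.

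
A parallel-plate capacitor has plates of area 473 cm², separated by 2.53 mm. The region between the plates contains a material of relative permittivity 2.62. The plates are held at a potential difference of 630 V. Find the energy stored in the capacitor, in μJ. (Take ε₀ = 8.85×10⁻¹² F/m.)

A = 473 cm² = 4.73×10⁻² m².
C = κε₀A/d = 2.62 × 8.85×10⁻¹² × 4.73×10⁻² / 2.53×10⁻³ = 4.33×10⁻¹⁰ F.
U = ½CV² = ½ × 4.33×10⁻¹⁰ × (630)² = 8.60×10⁻⁵ J.

U ≈ 86.0 μJ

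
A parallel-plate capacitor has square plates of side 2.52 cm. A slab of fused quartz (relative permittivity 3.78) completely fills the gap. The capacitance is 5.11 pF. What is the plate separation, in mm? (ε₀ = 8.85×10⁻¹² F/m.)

4.16 mm

A = (2.52 cm)² = 6.35×10⁻⁴ m².
d = κε₀A/C = 3.78 × 8.85×10⁻¹² × 6.35×10⁻⁴ / 5.11×10⁻¹² = 4.16×10⁻³ m.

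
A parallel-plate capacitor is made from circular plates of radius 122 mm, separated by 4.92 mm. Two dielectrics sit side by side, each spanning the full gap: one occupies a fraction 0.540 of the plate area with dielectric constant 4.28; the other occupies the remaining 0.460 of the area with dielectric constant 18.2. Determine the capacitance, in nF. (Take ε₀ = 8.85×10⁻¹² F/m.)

C ≈ 0.899 nF

A = π(122 mm)² = 4.68×10⁻² m².
Side-by-side slabs ⇒ two capacitors in parallel, each spanning the full gap.
C₁ = κ₁ε₀A₁/d = 4.28 × 8.85×10⁻¹² × 2.53×10⁻² / 4.92×10⁻³ = 1.94×10⁻¹⁰ F.
C₂ = κ₂ε₀A₂/d = 18.2 × 8.85×10⁻¹² × 2.15×10⁻² / 4.92×10⁻³ = 7.04×10⁻¹⁰ F.
C = C₁ + C₂ = 8.99×10⁻¹⁰ F.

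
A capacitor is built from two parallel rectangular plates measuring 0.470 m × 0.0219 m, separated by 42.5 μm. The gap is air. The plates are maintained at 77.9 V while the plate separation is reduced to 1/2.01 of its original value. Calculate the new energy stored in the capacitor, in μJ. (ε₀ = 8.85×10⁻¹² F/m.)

A = 0.470 × 0.0219 m² = 1.03×10⁻² m².
Initially C₁ = ε₀A/d = 8.85×10⁻¹² × 1.03×10⁻² / 4.25×10⁻⁵ = 2.14×10⁻⁹ F.
U₁ = 6.50×10⁻⁶ J.
Battery connected ⇒ V is held fixed. C₂ = 2.01 C₁ and U = ½CV², so U₂/U₁ = C₂/C₁ = 2.01.
U₂ = 2.01 × 6.50×10⁻⁶ = 1.31×10⁻⁵ J.

13.1 μJ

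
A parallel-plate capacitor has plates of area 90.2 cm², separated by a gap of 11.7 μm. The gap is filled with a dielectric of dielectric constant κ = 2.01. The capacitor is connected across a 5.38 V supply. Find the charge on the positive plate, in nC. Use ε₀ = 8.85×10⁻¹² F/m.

Q ≈ 73.8 nC

A = 90.2 cm² = 9.02×10⁻³ m².
C = κε₀A/d = 2.01 × 8.85×10⁻¹² × 9.02×10⁻³ / 1.17×10⁻⁵ = 1.37×10⁻⁸ F.
Q = CV = 1.37×10⁻⁸ × 5.38 = 7.38×10⁻⁸ C.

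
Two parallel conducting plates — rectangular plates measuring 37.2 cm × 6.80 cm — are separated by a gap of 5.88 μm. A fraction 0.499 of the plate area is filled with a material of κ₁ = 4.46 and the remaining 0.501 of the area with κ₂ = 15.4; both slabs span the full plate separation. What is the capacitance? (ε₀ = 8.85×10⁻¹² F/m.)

C ≈ 378 nF

A = 37.2 × 6.80 cm² = 2.53×10⁻² m².
Side-by-side slabs ⇒ two capacitors in parallel, each spanning the full gap.
C₁ = κ₁ε₀A₁/d = 4.46 × 8.85×10⁻¹² × 1.26×10⁻² / 5.88×10⁻⁶ = 8.47×10⁻⁸ F.
C₂ = κ₂ε₀A₂/d = 15.4 × 8.85×10⁻¹² × 1.27×10⁻² / 5.88×10⁻⁶ = 2.94×10⁻⁷ F.
C = C₁ + C₂ = 3.78×10⁻⁷ F.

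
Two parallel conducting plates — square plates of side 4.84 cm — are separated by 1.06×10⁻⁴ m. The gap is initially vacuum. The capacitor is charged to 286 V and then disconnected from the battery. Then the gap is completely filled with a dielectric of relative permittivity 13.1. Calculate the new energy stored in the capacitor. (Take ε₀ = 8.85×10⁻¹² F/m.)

A = (4.84 cm)² = 2.34×10⁻³ m².
Initially C₁ = ε₀A/d = 8.85×10⁻¹² × 2.34×10⁻³ / 1.06×10⁻⁴ = 1.96×10⁻¹⁰ F.
U₁ = 8.00×10⁻⁶ J.
Isolated ⇒ Q is held fixed. C₂ = 13.1 C₁ and U = Q²/(2C), so U₂/U₁ = C₁/C₂ = 0.0763.
U₂ = 0.0763 × 8.00×10⁻⁶ = 6.11×10⁻⁷ J.

0.611 μJ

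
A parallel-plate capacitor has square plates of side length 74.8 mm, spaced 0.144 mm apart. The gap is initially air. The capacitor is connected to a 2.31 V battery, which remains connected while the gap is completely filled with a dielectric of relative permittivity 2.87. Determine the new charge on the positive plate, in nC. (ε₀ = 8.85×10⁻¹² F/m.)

A = (74.8 mm)² = 5.60×10⁻³ m².
Initially C₁ = ε₀A/d = 8.85×10⁻¹² × 5.60×10⁻³ / 1.44×10⁻⁴ = 3.44×10⁻¹⁰ F.
Q₁ = 7.94×10⁻¹⁰ C.
Battery connected ⇒ V is held fixed. C₂ = 2.87 C₁ and Q = CV, so Q₂/Q₁ = C₂/C₁ = 2.87.
Q₂ = 2.87 × 7.94×10⁻¹⁰ = 2.28×10⁻⁹ C.

Q ≈ 2.28 nC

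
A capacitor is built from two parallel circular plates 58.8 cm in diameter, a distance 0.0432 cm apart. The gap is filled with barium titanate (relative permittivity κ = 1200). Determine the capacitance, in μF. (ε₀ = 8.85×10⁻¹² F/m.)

C ≈ 6.68 μF

A = π(58.8/2 cm)² = 0.272 m².
C = κε₀A/d = 1200 × 8.85×10⁻¹² × 0.272 / 4.32×10⁻⁴ = 6.68×10⁻⁶ F.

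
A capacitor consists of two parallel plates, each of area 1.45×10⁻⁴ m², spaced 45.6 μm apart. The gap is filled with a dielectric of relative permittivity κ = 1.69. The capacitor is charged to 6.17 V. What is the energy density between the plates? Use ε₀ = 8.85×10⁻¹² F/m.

E = V/d = 6.17 / 4.56×10⁻⁵ = 1.35×10⁵ V/m.
u = ½κε₀E² = ½ × 1.69 × 8.85×10⁻¹² × (1.35×10⁵)² = 0.137 J/m³.

137 mJ/m³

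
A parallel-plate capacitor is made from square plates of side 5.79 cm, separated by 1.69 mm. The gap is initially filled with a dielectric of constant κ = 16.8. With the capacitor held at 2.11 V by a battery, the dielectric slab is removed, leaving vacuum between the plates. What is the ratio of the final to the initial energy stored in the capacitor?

U₂/U₁ ≈ 0.0595

Battery connected ⇒ V is held fixed.
C₂ = 0.0595 C₁ and U = ½CV², so U₂/U₁ = C₂/C₁ = 0.0595.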